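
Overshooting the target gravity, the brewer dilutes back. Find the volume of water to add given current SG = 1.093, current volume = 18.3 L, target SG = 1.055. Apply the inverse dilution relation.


V_water = V·((SG_curr − 1)/(SG_target − 1) − 1)
V_water = 18.3·((1.093 − 1)/(1.055 − 1) − 1)

12.6436 L


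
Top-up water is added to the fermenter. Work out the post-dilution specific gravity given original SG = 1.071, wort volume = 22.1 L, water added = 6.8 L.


SG_new = 1 + (SG_old − 1)·V_old/(V_old + V_water)
pts = (1.071 − 1)·1000·22.1/(22.1 + 6.8) = 54.2941
SG_new = 1 + 54.2941/1000

1.0543


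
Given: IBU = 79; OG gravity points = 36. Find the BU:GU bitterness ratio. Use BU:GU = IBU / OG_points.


BU:GU = 79 / 36

2.1944


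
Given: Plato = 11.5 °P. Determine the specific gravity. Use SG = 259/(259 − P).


SG = 259/(259 − 11.5)

1.0465


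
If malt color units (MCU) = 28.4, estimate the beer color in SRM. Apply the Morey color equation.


SRM = 1.4922 · MCU^0.6859
SRM = 1.4922 · 28.4^0.6859

14.8135 SRM


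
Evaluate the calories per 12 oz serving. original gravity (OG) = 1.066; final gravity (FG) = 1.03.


ABW = (OG−FG)·131.25·0.79/FG;  °P = 259 − 259/SG (for OG→OE and FG→AE);  RE = 0.1808·OE + 0.8192·AE;  Cal = (6.9·ABW + 4·(RE−0.1))·FG·3.55
ABW = (1.066 − 1.03)·131.25·0.79/1.03 = 3.6240
OE = 259 − 259/1.066 = 16.0356 °P
AE = 259 − 259/1.03 = 7.5437 °P
RE = 0.1808·16.0356 + 0.8192·7.5437 = 9.0790 °P
Cal = (6.9·3.6240 + 4·(9.0790−0.1))·1.03·3.55

222.7611 kcal


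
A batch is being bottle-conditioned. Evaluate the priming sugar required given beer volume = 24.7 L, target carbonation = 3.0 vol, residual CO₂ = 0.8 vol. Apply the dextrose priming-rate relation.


sugar = (target − residual)·4.0·V
sugar = (3.0 − 0.8)·4.0·24.7

217.3600 g


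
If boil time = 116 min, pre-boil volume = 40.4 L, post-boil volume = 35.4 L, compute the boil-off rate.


rate = (V_pre − V_post) / (t_min/60)
rate = (40.4 − 35.4) / (116/60)

2.5862 L/hr


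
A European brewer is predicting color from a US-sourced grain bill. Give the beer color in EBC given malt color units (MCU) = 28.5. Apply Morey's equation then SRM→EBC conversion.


SRM = 1.4922·MCU^0.6859;  EBC = SRM·1.97
SRM = 1.4922·28.5^0.6859 = 14.8493
EBC = 14.8493·1.97

29.2531 EBC


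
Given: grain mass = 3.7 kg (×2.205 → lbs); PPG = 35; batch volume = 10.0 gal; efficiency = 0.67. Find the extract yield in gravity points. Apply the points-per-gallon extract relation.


points = lbs × PPG × eff / vol
lbs = 3.7 × 2.205 = 8.1585
points = 8.1585 × 35 × 0.67 / 10.0

19.1317 points


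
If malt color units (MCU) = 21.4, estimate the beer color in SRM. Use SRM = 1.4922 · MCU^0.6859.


SRM = 1.4922 · 21.4^0.6859

12.1999 SRM


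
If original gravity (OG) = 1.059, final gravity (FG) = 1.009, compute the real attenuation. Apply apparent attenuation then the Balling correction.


AA = (OG−FG)/(OG−1)·100;  RA = AA·0.8192
AA = (1.059 − 1.009)/(1.059 − 1)·100 = 84.7458
RA = 84.7458·0.8192

69.4237 %


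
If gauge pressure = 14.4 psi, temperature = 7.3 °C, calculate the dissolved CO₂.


vols = (P + 14.695)·(0.01821 + 0.09011·e^(−0.04·T))
vols = (14.4 + 14.695)·(0.01821 + 0.09011·e^(−0.04·7.3))

2.4877 volumes


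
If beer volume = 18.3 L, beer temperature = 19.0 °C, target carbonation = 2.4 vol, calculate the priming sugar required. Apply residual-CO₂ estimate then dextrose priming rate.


residual = 14.695·(0.01821 + 0.09011·e^(−0.04·T));  sugar = (target − residual)·4.0·V
residual = 14.695·(0.01821 + 0.09011·e^(−0.04·19.0)) = 0.8869
sugar = (2.4 − 0.8869)·4.0·18.3

110.7615 g


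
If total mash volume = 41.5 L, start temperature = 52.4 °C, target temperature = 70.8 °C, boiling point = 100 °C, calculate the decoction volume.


V_dec = V_total·(T_target − T_start)/(T_boil − T_start)
V_dec = 41.5·(70.8 − 52.4)/(100 − 52.4)

16.0420 L


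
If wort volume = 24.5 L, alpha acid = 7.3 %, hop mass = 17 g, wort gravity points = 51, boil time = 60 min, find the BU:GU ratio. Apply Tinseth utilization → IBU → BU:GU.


U = 1.65·0.000125^(GP/1000)·(1−e^(−0.04t))/4.15;  IBU = (α/100)·m·U·1000/V;  BU:GU = IBU/GP
U = 1.65·0.000125^(51/1000)·(1−e^(−0.04·60))/4.15 = 0.2286
IBU = (7.3/100)·17·0.2286·1000/24.5 = 11.5793
BU:GU = 11.5793/51

0.2270


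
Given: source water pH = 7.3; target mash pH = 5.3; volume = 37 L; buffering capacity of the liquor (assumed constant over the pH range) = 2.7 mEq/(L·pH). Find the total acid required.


acid = buffering capacity · (pH_source − pH_target) · V
acid = 2.7 · (7.3 − 5.3) · 37

199.8000 mEq


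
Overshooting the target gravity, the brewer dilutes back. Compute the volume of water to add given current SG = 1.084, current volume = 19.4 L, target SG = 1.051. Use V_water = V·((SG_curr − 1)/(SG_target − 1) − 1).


V_water = 19.4·((1.084 − 1)/(1.051 − 1) − 1)

12.5529 L


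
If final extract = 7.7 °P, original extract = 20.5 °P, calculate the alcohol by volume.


SG = 259/(259 − P);  ABV = (OG − FG)·131.25
OG = 259/(259 − 20.5) = 1.0860
FG = 259/(259 − 7.7) = 1.0306
ABV = (1.0860 − 1.0306)·131.25

7.2599 % ABV


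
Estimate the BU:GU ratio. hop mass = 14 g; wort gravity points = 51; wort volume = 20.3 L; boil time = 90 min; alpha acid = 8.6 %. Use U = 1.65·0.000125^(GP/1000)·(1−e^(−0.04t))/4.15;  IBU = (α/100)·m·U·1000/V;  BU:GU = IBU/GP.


U = 1.65·0.000125^(51/1000)·(1−e^(−0.04·90))/4.15 = 0.2445
IBU = (8.6/100)·14·0.2445·1000/20.3 = 14.5036
BU:GU = 14.5036/51

0.2844


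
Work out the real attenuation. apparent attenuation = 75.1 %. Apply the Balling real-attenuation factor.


RA = AA · 0.8192
RA = 75.1 · 0.8192

61.5219 %


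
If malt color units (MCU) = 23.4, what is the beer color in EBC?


SRM = 1.4922·MCU^0.6859;  EBC = SRM·1.97
SRM = 1.4922·23.4^0.6859 = 12.9710
EBC = 12.9710·1.97

25.5528 EBC


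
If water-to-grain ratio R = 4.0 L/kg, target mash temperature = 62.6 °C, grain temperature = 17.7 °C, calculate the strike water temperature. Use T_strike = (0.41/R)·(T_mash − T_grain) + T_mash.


T_strike = (0.41/4.0)·(62.6 − 17.7) + 62.6

67.2023 °C


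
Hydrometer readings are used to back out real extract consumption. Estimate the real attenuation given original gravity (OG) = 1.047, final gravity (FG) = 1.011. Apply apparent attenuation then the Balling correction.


AA = (OG−FG)/(OG−1)·100;  RA = AA·0.8192
AA = (1.047 − 1.011)/(1.047 − 1)·100 = 76.5957
RA = 76.5957·0.8192

62.7472 %


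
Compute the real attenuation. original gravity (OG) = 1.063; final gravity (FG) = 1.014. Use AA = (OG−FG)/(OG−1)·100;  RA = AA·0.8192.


AA = (1.063 − 1.014)/(1.063 − 1)·100 = 77.7778
RA = 77.7778·0.8192

63.7156 %


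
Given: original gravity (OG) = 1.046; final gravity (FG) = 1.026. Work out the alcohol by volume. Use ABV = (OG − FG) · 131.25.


ABV = (1.046 − 1.026) · 131.25

2.6250 % ABV


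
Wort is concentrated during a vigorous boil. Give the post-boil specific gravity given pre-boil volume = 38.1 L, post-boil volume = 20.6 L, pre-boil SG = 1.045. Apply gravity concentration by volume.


SG_post = 1 + (SG_pre − 1)·V_pre/V_post
pts_pre = (1.045 − 1)·1000 = 45.0000
pts_post = 45.0000·38.1/20.6 = 83.2282
SG_post = 1 + 83.2282/1000

1.0832


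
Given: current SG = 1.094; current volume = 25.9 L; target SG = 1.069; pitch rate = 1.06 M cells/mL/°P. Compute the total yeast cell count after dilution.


V_w = V·((SG_c−1)/(SG_t−1)−1);  °P = 259 − 259/SG_t;  cells = rate·(V+V_w)·°P
V_w = 25.9·((1.094−1)/(1.069−1)−1) = 9.3841
V_final = 25.9 + 9.3841 = 35.2841
°P = 259 − 259/1.069 = 16.7175
cells = 1.06·35.2841·16.7175

625.2527 billion cells


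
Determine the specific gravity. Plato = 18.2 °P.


SG = 259/(259 − P)
SG = 259/(259 − 18.2)

1.0756


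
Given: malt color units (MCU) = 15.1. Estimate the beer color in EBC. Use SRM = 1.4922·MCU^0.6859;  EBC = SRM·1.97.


SRM = 1.4922·15.1^0.6859 = 9.6048
EBC = 9.6048·1.97

18.9214 EBC


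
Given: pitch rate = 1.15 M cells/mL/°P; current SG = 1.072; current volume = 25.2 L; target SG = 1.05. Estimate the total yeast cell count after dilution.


V_w = V·((SG_c−1)/(SG_t−1)−1);  °P = 259 − 259/SG_t;  cells = rate·(V+V_w)·°P
V_w = 25.2·((1.072−1)/(1.05−1)−1) = 11.0880
V_final = 25.2 + 11.0880 = 36.2880
°P = 259 − 259/1.05 = 12.3333
cells = 1.15·36.2880·12.3333

514.6848 billion cells


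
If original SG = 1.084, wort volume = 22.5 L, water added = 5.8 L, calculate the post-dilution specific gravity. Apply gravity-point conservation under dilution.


SG_new = 1 + (SG_old − 1)·V_old/(V_old + V_water)
pts = (1.084 − 1)·1000·22.5/(22.5 + 5.8) = 66.7845
SG_new = 1 + 66.7845/1000

1.0668


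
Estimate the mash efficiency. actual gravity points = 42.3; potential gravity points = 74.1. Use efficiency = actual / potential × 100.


efficiency = 42.3 / 74.1 × 100

57.0850 %


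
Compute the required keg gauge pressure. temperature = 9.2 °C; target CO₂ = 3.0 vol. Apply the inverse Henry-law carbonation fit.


psi = vols/(0.01821 + 0.09011·e^(−0.04·T)) − 14.695
psi = 3.0/(0.01821 + 0.09011·e^(−0.04·9.2)) − 14.695

22.5366 psi


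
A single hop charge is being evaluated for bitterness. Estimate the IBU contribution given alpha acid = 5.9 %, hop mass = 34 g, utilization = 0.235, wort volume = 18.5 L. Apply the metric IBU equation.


IBU = (α/100)·mass·U·1000 / V
IBU = (5.9/100)·34·0.235·1000 / 18.5

25.4816 IBU


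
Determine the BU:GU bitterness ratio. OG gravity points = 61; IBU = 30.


BU:GU = IBU / OG_points
BU:GU = 30 / 61

0.4918


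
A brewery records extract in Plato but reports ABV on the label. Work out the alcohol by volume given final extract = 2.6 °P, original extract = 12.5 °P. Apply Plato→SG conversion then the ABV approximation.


SG = 259/(259 − P);  ABV = (OG − FG)·131.25
OG = 259/(259 − 12.5) = 1.0507
FG = 259/(259 − 2.6) = 1.0101
ABV = (1.0507 − 1.0101)·131.25

5.3248 % ABV


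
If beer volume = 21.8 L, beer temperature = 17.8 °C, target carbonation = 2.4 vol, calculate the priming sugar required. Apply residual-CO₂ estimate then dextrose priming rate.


residual = 14.695·(0.01821 + 0.09011·e^(−0.04·T));  sugar = (target − residual)·4.0·V
residual = 14.695·(0.01821 + 0.09011·e^(−0.04·17.8)) = 0.9173
sugar = (2.4 − 0.9173)·4.0·21.8

129.2902 g


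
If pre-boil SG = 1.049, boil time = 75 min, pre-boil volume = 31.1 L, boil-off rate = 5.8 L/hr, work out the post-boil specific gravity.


V_post = V_pre − rate·(t/60);  SG_post = 1 + (SG_pre−1)·V_pre/V_post
V_post = 31.1 − 5.8·(75/60) = 23.8500
SG_post = 1 + (1.049 − 1)·31.1/23.8500

1.0639


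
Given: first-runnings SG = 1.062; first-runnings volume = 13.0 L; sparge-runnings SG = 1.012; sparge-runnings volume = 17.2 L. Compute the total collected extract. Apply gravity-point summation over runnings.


total = Σ (SG_i − 1)·1000·V_i
first = (1.062 − 1)·1000·13.0 = 806.0000
sparge = (1.012 − 1)·1000·17.2 = 206.4000
total = 806.0000 + 206.4000

1012.4000 gravity·L


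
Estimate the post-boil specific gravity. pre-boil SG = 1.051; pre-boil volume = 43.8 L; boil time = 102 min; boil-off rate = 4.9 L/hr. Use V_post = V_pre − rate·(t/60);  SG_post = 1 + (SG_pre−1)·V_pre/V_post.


V_post = 43.8 − 4.9·(102/60) = 35.4700
SG_post = 1 + (1.051 − 1)·43.8/35.4700

1.0630


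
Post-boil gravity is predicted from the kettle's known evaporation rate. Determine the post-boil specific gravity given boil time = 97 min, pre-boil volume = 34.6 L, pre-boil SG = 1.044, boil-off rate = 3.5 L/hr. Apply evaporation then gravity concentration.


V_post = V_pre − rate·(t/60);  SG_post = 1 + (SG_pre−1)·V_pre/V_post
V_post = 34.6 − 3.5·(97/60) = 28.9417
SG_post = 1 + (1.044 − 1)·34.6/28.9417

1.0526


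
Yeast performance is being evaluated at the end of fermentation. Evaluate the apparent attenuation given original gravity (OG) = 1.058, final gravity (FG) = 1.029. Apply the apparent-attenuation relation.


AA = (OG − FG)/(OG − 1) · 100
AA = (1.058 − 1.029)/(1.058 − 1) · 100

50.0000 %


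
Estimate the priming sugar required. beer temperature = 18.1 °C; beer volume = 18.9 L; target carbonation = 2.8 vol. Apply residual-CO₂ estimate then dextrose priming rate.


residual = 14.695·(0.01821 + 0.09011·e^(−0.04·T));  sugar = (target − residual)·4.0·V
residual = 14.695·(0.01821 + 0.09011·e^(−0.04·18.1)) = 0.9096
sugar = (2.8 − 0.9096)·4.0·18.9

142.9170 g


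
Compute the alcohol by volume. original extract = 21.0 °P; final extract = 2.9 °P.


SG = 259/(259 − P);  ABV = (OG − FG)·131.25
OG = 259/(259 − 21.0) = 1.0882
FG = 259/(259 − 2.9) = 1.0113
ABV = (1.0882 − 1.0113)·131.25

10.0946 % ABV


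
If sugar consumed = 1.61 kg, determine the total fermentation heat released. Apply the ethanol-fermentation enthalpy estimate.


Q = m_sugar · 590 kJ/kg
Q = 1.61 · 590

949.9000 kJ


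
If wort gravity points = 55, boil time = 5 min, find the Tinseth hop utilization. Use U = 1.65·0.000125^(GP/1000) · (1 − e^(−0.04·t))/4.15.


bigness = 1.65·0.000125^(55/1000) = 1.0065
boil_factor = (1 − e^(−0.04·5))/4.15 = 0.0437
U = 1.0065 · 0.0437

0.0440


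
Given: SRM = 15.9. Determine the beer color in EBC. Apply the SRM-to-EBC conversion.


EBC = SRM · 1.97
EBC = 15.9 · 1.97

31.3230 EBC


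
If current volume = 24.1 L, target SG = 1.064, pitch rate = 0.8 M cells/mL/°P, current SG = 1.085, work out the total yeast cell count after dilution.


V_w = V·((SG_c−1)/(SG_t−1)−1);  °P = 259 − 259/SG_t;  cells = rate·(V+V_w)·°P
V_w = 24.1·((1.085−1)/(1.064−1)−1) = 7.9078
V_final = 24.1 + 7.9078 = 32.0078
°P = 259 − 259/1.064 = 15.5789
cells = 0.8·32.0078·15.5789

398.9184 billion cells


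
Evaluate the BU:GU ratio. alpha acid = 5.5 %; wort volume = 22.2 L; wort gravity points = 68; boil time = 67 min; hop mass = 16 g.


U = 1.65·0.000125^(GP/1000)·(1−e^(−0.04t))/4.15;  IBU = (α/100)·m·U·1000/V;  BU:GU = IBU/GP
U = 1.65·0.000125^(68/1000)·(1−e^(−0.04·67))/4.15 = 0.2010
IBU = (5.5/100)·16·0.2010·1000/22.2 = 7.9673
BU:GU = 7.9673/68

0.1172


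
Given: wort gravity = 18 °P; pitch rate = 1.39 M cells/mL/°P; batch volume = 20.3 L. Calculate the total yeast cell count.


cells (billions) = rate · V_L · °P
cells = 1.39 · 20.3 · 18

507.9060 billion cells


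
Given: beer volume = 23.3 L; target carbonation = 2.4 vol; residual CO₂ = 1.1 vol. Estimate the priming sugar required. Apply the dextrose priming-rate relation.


sugar = (target − residual)·4.0·V
sugar = (2.4 − 1.1)·4.0·23.3

121.1600 g


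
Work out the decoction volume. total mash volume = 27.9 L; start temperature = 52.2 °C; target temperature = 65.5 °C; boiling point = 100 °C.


V_dec = V_total·(T_target − T_start)/(T_boil − T_start)
V_dec = 27.9·(65.5 − 52.2)/(100 − 52.2)

7.7630 L


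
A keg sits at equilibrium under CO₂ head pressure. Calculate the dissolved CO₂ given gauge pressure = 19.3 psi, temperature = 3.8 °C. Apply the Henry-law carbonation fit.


vols = (P + 14.695)·(0.01821 + 0.09011·e^(−0.04·T))
vols = (19.3 + 14.695)·(0.01821 + 0.09011·e^(−0.04·3.8))

3.2504 volumes


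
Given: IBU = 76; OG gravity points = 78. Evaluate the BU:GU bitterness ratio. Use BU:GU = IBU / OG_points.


BU:GU = 76 / 78

0.9744


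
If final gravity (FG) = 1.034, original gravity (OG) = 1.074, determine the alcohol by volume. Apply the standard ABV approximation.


ABV = (OG − FG) · 131.25
ABV = (1.074 − 1.034) · 131.25

5.2500 % ABV


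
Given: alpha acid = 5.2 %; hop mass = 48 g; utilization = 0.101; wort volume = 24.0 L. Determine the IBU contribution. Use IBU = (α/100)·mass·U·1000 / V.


IBU = (5.2/100)·48·0.101·1000 / 24.0

10.5040 IBU


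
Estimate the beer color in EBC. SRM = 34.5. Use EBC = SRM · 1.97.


EBC = 34.5 · 1.97

67.9650 EBC


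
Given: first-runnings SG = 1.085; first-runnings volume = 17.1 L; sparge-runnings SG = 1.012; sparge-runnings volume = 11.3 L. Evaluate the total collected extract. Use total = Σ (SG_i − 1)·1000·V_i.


first = (1.085 − 1)·1000·17.1 = 1453.5000
sparge = (1.012 − 1)·1000·11.3 = 135.6000
total = 1453.5000 + 135.6000

1589.1000 gravity·L


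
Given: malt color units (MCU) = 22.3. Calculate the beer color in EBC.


SRM = 1.4922·MCU^0.6859;  EBC = SRM·1.97
SRM = 1.4922·22.3^0.6859 = 12.5496
EBC = 12.5496·1.97

24.7227 EBC


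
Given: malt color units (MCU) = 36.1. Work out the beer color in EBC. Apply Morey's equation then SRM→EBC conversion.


SRM = 1.4922·MCU^0.6859;  EBC = SRM·1.97
SRM = 1.4922·36.1^0.6859 = 17.4631
EBC = 17.4631·1.97

34.4023 EBC


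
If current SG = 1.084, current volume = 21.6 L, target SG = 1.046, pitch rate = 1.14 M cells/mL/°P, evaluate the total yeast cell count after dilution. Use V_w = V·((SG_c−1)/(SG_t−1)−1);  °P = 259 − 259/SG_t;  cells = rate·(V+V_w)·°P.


V_w = 21.6·((1.084−1)/(1.046−1)−1) = 17.8435
V_final = 21.6 + 17.8435 = 39.4435
°P = 259 − 259/1.046 = 11.3901
cells = 1.14·39.4435·11.3901

512.1604 billion cells


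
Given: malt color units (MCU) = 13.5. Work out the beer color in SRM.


SRM = 1.4922 · MCU^0.6859
SRM = 1.4922 · 13.5^0.6859

8.8945 SRM


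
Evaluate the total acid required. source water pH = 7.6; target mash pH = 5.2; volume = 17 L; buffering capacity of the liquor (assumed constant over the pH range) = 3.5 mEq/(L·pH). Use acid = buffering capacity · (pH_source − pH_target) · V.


acid = 3.5 · (7.6 − 5.2) · 17

142.8000 mEq


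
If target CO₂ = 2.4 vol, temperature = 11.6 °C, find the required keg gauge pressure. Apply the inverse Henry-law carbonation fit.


psi = vols/(0.01821 + 0.09011·e^(−0.04·T)) − 14.695
psi = 2.4/(0.01821 + 0.09011·e^(−0.04·11.6)) − 14.695

17.3615 psi


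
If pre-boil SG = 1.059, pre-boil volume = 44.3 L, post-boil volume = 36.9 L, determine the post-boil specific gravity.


SG_post = 1 + (SG_pre − 1)·V_pre/V_post
pts_pre = (1.059 − 1)·1000 = 59.0000
pts_post = 59.0000·44.3/36.9 = 70.8320
SG_post = 1 + 70.8320/1000

1.0708


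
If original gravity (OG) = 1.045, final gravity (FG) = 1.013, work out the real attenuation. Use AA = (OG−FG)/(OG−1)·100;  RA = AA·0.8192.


AA = (1.045 − 1.013)/(1.045 − 1)·100 = 71.1111
RA = 71.1111·0.8192

58.2542 %


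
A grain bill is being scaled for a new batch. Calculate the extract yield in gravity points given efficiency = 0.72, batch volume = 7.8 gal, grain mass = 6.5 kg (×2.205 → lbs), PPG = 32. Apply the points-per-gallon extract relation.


points = lbs × PPG × eff / vol
lbs = 6.5 × 2.205 = 14.3325
points = 14.3325 × 32 × 0.72 / 7.8

42.3360 points


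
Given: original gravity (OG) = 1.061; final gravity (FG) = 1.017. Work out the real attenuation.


AA = (OG−FG)/(OG−1)·100;  RA = AA·0.8192
AA = (1.061 − 1.017)/(1.061 − 1)·100 = 72.1311
RA = 72.1311·0.8192

59.0898 %


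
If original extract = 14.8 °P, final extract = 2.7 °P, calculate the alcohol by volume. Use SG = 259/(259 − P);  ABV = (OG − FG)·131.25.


OG = 259/(259 − 14.8) = 1.0606
FG = 259/(259 − 2.7) = 1.0105
ABV = (1.0606 − 1.0105)·131.25

6.5719 % ABV


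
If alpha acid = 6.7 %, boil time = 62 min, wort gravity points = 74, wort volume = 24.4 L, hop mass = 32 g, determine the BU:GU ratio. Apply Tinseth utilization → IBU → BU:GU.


U = 1.65·0.000125^(GP/1000)·(1−e^(−0.04t))/4.15;  IBU = (α/100)·m·U·1000/V;  BU:GU = IBU/GP
U = 1.65·0.000125^(74/1000)·(1−e^(−0.04·62))/4.15 = 0.1873
IBU = (6.7/100)·32·0.1873·1000/24.4 = 16.4611
BU:GU = 16.4611/74

0.2224


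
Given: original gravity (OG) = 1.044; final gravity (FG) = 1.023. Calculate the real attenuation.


AA = (OG−FG)/(OG−1)·100;  RA = AA·0.8192
AA = (1.044 − 1.023)/(1.044 − 1)·100 = 47.7273
RA = 47.7273·0.8192

39.0982 %


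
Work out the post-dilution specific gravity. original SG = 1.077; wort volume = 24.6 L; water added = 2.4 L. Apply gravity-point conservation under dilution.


SG_new = 1 + (SG_old − 1)·V_old/(V_old + V_water)
pts = (1.077 − 1)·1000·24.6/(24.6 + 2.4) = 70.1556
SG_new = 1 + 70.1556/1000

1.0702


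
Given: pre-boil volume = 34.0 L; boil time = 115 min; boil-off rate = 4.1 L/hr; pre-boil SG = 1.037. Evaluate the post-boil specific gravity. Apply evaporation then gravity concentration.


V_post = V_pre − rate·(t/60);  SG_post = 1 + (SG_pre−1)·V_pre/V_post
V_post = 34.0 − 4.1·(115/60) = 26.1417
SG_post = 1 + (1.037 − 1)·34.0/26.1417

1.0481


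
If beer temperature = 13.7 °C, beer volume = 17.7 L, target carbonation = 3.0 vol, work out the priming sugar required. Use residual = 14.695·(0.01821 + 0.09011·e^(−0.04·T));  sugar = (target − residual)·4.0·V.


residual = 14.695·(0.01821 + 0.09011·e^(−0.04·13.7)) = 1.0331
sugar = (3.0 − 1.0331)·4.0·17.7

139.2563 g


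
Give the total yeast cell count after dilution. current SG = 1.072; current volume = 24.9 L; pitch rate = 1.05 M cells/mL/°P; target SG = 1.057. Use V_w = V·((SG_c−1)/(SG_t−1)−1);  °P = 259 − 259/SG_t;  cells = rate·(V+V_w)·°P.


V_w = 24.9·((1.072−1)/(1.057−1)−1) = 6.5526
V_final = 24.9 + 6.5526 = 31.4526
°P = 259 − 259/1.057 = 13.9669
cells = 1.05·31.4526·13.9669

461.2601 billion cells


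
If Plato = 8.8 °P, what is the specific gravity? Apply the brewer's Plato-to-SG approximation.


SG = 259/(259 − P)
SG = 259/(259 − 8.8)

1.0352


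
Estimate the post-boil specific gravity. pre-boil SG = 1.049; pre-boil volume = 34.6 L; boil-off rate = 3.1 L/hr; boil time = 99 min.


V_post = V_pre − rate·(t/60);  SG_post = 1 + (SG_pre−1)·V_pre/V_post
V_post = 34.6 − 3.1·(99/60) = 29.4850
SG_post = 1 + (1.049 − 1)·34.6/29.4850

1.0575


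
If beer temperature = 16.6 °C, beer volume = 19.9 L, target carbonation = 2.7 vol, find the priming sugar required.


residual = 14.695·(0.01821 + 0.09011·e^(−0.04·T));  sugar = (target − residual)·4.0·V
residual = 14.695·(0.01821 + 0.09011·e^(−0.04·16.6)) = 0.9493
sugar = (2.7 − 0.9493)·4.0·19.9

139.3588 g


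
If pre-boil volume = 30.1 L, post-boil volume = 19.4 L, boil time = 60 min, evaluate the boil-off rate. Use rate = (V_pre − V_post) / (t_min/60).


rate = (30.1 − 19.4) / (60/60)

10.7000 L/hr


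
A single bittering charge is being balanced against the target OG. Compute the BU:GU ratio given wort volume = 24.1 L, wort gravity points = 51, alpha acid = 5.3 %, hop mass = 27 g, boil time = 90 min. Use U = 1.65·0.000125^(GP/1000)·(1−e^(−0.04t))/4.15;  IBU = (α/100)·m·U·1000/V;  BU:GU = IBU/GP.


U = 1.65·0.000125^(51/1000)·(1−e^(−0.04·90))/4.15 = 0.2445
IBU = (5.3/100)·27·0.2445·1000/24.1 = 14.5201
BU:GU = 14.5201/51

0.2847


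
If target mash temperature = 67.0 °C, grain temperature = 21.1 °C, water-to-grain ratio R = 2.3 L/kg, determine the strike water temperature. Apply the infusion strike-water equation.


T_strike = (0.41/R)·(T_mash − T_grain) + T_mash
T_strike = (0.41/2.3)·(67.0 − 21.1) + 67.0

75.1822 °C


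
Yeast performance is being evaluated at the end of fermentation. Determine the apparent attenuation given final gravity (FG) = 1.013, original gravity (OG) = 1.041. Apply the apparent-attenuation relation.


AA = (OG − FG)/(OG − 1) · 100
AA = (1.041 − 1.013)/(1.041 − 1) · 100

68.2927 %


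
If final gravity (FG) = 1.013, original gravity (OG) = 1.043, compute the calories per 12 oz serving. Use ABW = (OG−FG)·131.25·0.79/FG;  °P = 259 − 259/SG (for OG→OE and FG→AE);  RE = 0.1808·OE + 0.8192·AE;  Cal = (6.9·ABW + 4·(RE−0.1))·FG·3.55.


ABW = (1.043 − 1.013)·131.25·0.79/1.013 = 3.0707
OE = 259 − 259/1.043 = 10.6779 °P
AE = 259 − 259/1.013 = 3.3238 °P
RE = 0.1808·10.6779 + 0.8192·3.3238 = 4.6534 °P
Cal = (6.9·3.0707 + 4·(4.6534−0.1))·1.013·3.55

141.6937 kcal


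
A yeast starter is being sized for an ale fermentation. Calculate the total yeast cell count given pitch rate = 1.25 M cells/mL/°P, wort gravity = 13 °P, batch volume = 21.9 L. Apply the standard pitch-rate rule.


cells (billions) = rate · V_L · °P
cells = 1.25 · 21.9 · 13

355.8750 billion cells


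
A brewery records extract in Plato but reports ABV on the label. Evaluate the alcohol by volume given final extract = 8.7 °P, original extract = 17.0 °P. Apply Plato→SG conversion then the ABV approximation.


SG = 259/(259 − P);  ABV = (OG − FG)·131.25
OG = 259/(259 − 17.0) = 1.0702
FG = 259/(259 − 8.7) = 1.0348
ABV = (1.0702 − 1.0348)·131.25

4.6580 % ABV


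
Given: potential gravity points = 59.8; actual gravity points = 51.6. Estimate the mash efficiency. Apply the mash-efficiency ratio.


efficiency = actual / potential × 100
efficiency = 51.6 / 59.8 × 100

86.2876 %


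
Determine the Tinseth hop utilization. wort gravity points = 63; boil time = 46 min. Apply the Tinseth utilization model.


U = 1.65·0.000125^(GP/1000) · (1 − e^(−0.04·t))/4.15
bigness = 1.65·0.000125^(63/1000) = 0.9367
boil_factor = (1 − e^(−0.04·46))/4.15 = 0.2027
U = 0.9367 · 0.2027

0.1899


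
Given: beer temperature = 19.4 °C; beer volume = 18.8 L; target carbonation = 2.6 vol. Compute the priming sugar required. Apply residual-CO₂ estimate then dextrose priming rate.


residual = 14.695·(0.01821 + 0.09011·e^(−0.04·T));  sugar = (target − residual)·4.0·V
residual = 14.695·(0.01821 + 0.09011·e^(−0.04·19.4)) = 0.8770
sugar = (2.6 − 0.8770)·4.0·18.8

129.5670 g


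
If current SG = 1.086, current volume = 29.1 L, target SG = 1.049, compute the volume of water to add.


V_water = V·((SG_curr − 1)/(SG_target − 1) − 1)
V_water = 29.1·((1.086 − 1)/(1.049 − 1) − 1)

21.9735 L


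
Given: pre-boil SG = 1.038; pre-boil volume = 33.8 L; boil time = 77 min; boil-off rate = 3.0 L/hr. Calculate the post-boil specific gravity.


V_post = V_pre − rate·(t/60);  SG_post = 1 + (SG_pre−1)·V_pre/V_post
V_post = 33.8 − 3.0·(77/60) = 29.9500
SG_post = 1 + (1.038 − 1)·33.8/29.9500

1.0429


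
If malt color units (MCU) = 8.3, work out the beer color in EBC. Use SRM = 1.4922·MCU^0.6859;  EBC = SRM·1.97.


SRM = 1.4922·8.3^0.6859 = 6.3712
EBC = 6.3712·1.97

12.5513 EBC


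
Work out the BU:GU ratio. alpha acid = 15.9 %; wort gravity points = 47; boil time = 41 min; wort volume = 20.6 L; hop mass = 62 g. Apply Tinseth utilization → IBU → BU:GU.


U = 1.65·0.000125^(GP/1000)·(1−e^(−0.04t))/4.15;  IBU = (α/100)·m·U·1000/V;  BU:GU = IBU/GP
U = 1.65·0.000125^(47/1000)·(1−e^(−0.04·41))/4.15 = 0.2101
IBU = (15.9/100)·62·0.2101·1000/20.6 = 100.5213
BU:GU = 100.5213/47

2.1388


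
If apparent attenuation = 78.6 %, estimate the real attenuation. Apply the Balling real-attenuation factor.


RA = AA · 0.8192
RA = 78.6 · 0.8192

64.3891 %


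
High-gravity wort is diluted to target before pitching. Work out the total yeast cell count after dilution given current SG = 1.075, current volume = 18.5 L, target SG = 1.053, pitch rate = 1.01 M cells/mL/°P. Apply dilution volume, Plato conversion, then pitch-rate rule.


V_w = V·((SG_c−1)/(SG_t−1)−1);  °P = 259 − 259/SG_t;  cells = rate·(V+V_w)·°P
V_w = 18.5·((1.075−1)/(1.053−1)−1) = 7.6792
V_final = 18.5 + 7.6792 = 26.1792
°P = 259 − 259/1.053 = 13.0361
cells = 1.01·26.1792·13.0361

344.6877 billion cells


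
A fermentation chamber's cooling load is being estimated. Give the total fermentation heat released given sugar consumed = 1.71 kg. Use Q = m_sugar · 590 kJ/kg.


Q = 1.71 · 590

1008.9000 kJ


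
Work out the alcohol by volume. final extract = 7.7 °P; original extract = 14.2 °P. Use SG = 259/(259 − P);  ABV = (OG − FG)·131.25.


OG = 259/(259 − 14.2) = 1.0580
FG = 259/(259 − 7.7) = 1.0306
ABV = (1.0580 − 1.0306)·131.25

3.5918 % ABV


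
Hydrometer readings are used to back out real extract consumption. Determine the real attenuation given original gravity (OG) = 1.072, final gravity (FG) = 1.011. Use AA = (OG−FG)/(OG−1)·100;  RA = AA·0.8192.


AA = (1.072 − 1.011)/(1.072 − 1)·100 = 84.7222
RA = 84.7222·0.8192

69.4044 %


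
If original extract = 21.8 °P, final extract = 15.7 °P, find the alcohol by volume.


SG = 259/(259 − P);  ABV = (OG − FG)·131.25
OG = 259/(259 − 21.8) = 1.0919
FG = 259/(259 − 15.7) = 1.0645
ABV = (1.0919 − 1.0645)·131.25

3.5931 % ABV


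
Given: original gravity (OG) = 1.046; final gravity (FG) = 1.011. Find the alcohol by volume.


ABV = (OG − FG) · 131.25
ABV = (1.046 − 1.011) · 131.25

4.5938 % ABV


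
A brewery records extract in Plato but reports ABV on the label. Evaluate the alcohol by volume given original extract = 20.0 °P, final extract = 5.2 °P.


SG = 259/(259 − P);  ABV = (OG − FG)·131.25
OG = 259/(259 − 20.0) = 1.0837
FG = 259/(259 − 5.2) = 1.0205
ABV = (1.0837 − 1.0205)·131.25

8.2941 % ABV


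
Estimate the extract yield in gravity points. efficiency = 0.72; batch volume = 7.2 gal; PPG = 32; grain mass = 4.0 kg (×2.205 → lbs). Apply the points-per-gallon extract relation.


points = lbs × PPG × eff / vol
lbs = 4.0 × 2.205 = 8.8200
points = 8.8200 × 32 × 0.72 / 7.2

28.2240 points


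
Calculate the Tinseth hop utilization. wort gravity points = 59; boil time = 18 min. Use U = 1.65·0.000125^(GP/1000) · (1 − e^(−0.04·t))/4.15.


bigness = 1.65·0.000125^(59/1000) = 0.9710
boil_factor = (1 − e^(−0.04·18))/4.15 = 0.1237
U = 0.9710 · 0.1237

0.1201


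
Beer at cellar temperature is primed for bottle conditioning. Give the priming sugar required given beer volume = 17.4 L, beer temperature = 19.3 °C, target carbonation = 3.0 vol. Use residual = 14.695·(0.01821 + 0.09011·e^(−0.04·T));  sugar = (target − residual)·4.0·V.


residual = 14.695·(0.01821 + 0.09011·e^(−0.04·19.3)) = 0.8795
sugar = (3.0 − 0.8795)·4.0·17.4

147.5884 g


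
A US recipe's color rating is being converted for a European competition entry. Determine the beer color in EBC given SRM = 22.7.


EBC = SRM · 1.97
EBC = 22.7 · 1.97

44.7190 EBC


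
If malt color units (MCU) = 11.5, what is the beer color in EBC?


SRM = 1.4922·MCU^0.6859;  EBC = SRM·1.97
SRM = 1.4922·11.5^0.6859 = 7.9682
EBC = 7.9682·1.97

15.6973 EBC


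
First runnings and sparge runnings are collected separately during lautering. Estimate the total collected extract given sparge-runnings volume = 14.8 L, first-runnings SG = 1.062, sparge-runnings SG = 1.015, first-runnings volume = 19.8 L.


total = Σ (SG_i − 1)·1000·V_i
first = (1.062 − 1)·1000·19.8 = 1227.6000
sparge = (1.015 − 1)·1000·14.8 = 222.0000
total = 1227.6000 + 222.0000

1449.6000 gravity·L


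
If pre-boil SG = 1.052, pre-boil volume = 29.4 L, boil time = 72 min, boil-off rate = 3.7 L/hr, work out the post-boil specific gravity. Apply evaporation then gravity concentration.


V_post = V_pre − rate·(t/60);  SG_post = 1 + (SG_pre−1)·V_pre/V_post
V_post = 29.4 − 3.7·(72/60) = 24.9600
SG_post = 1 + (1.052 − 1)·29.4/24.9600

1.0613


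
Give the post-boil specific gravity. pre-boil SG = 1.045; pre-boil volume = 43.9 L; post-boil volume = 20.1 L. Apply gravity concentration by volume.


SG_post = 1 + (SG_pre − 1)·V_pre/V_post
pts_pre = (1.045 − 1)·1000 = 45.0000
pts_post = 45.0000·43.9/20.1 = 98.2836
SG_post = 1 + 98.2836/1000

1.0983


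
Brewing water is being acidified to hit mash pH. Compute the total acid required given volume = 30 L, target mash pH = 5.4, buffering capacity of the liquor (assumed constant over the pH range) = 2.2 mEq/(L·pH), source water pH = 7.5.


acid = buffering capacity · (pH_source − pH_target) · V
acid = 2.2 · (7.5 − 5.4) · 30

138.6000 mEq


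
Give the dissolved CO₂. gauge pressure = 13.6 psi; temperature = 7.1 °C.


vols = (P + 14.695)·(0.01821 + 0.09011·e^(−0.04·T))
vols = (13.6 + 14.695)·(0.01821 + 0.09011·e^(−0.04·7.1))

2.4346 volumes


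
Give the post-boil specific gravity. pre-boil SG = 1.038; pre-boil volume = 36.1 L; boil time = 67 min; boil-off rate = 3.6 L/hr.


V_post = V_pre − rate·(t/60);  SG_post = 1 + (SG_pre−1)·V_pre/V_post
V_post = 36.1 − 3.6·(67/60) = 32.0800
SG_post = 1 + (1.038 − 1)·36.1/32.0800

1.0428


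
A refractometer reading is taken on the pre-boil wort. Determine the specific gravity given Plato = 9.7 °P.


SG = 259/(259 − P)
SG = 259/(259 − 9.7)

1.0389


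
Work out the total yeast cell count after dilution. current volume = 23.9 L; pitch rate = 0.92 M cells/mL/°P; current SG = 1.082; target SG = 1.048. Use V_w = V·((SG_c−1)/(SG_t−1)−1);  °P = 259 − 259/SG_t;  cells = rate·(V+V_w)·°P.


V_w = 23.9·((1.082−1)/(1.048−1)−1) = 16.9292
V_final = 23.9 + 16.9292 = 40.8292
°P = 259 − 259/1.048 = 11.8626
cells = 0.92·40.8292·11.8626

445.5927 billion cells


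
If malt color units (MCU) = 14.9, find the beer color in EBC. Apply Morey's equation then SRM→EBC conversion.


SRM = 1.4922·MCU^0.6859;  EBC = SRM·1.97
SRM = 1.4922·14.9^0.6859 = 9.5173
EBC = 9.5173·1.97

18.7492 EBC


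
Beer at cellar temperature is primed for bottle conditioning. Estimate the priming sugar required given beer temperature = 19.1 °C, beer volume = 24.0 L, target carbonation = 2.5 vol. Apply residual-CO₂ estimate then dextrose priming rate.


residual = 14.695·(0.01821 + 0.09011·e^(−0.04·T));  sugar = (target − residual)·4.0·V
residual = 14.695·(0.01821 + 0.09011·e^(−0.04·19.1)) = 0.8844
sugar = (2.5 − 0.8844)·4.0·24.0

155.0984 g


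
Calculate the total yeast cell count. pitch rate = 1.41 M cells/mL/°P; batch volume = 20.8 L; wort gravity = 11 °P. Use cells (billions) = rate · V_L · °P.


cells = 1.41 · 20.8 · 11

322.6080 billion cells


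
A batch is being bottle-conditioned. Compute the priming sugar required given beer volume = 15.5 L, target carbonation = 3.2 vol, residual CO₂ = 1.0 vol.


sugar = (target − residual)·4.0·V
sugar = (3.2 − 1.0)·4.0·15.5

136.4000 g


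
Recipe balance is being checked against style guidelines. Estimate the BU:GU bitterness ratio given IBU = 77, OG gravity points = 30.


BU:GU = IBU / OG_points
BU:GU = 77 / 30

2.5667


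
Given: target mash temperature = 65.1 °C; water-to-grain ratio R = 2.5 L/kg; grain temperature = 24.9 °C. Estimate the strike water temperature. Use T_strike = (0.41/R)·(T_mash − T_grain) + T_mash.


T_strike = (0.41/2.5)·(65.1 − 24.9) + 65.1

71.6928 °C


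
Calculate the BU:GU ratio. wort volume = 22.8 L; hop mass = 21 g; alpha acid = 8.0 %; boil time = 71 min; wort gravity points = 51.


U = 1.65·0.000125^(GP/1000)·(1−e^(−0.04t))/4.15;  IBU = (α/100)·m·U·1000/V;  BU:GU = IBU/GP
U = 1.65·0.000125^(51/1000)·(1−e^(−0.04·71))/4.15 = 0.2367
IBU = (8.0/100)·21·0.2367·1000/22.8 = 17.4424
BU:GU = 17.4424/51

0.3420


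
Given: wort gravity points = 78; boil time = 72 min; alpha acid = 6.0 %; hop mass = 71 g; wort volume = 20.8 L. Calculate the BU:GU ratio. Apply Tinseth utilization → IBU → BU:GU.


U = 1.65·0.000125^(GP/1000)·(1−e^(−0.04t))/4.15;  IBU = (α/100)·m·U·1000/V;  BU:GU = IBU/GP
U = 1.65·0.000125^(78/1000)·(1−e^(−0.04·72))/4.15 = 0.1862
IBU = (6.0/100)·71·0.1862·1000/20.8 = 38.1286
BU:GU = 38.1286/78

0.4888


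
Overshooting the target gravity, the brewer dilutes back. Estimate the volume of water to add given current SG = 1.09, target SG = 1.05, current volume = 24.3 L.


V_water = V·((SG_curr − 1)/(SG_target − 1) − 1)
V_water = 24.3·((1.09 − 1)/(1.05 − 1) − 1)

19.4400 L


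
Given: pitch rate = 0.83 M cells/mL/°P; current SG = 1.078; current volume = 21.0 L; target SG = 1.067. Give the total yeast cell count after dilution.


V_w = V·((SG_c−1)/(SG_t−1)−1);  °P = 259 − 259/SG_t;  cells = rate·(V+V_w)·°P
V_w = 21.0·((1.078−1)/(1.067−1)−1) = 3.4478
V_final = 21.0 + 3.4478 = 24.4478
°P = 259 − 259/1.067 = 16.2634
cells = 0.83·24.4478·16.2634

330.0102 billion cells


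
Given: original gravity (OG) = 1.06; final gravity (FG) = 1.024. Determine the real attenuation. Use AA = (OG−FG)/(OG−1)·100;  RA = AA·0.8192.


AA = (1.06 − 1.024)/(1.06 − 1)·100 = 60.0000
RA = 60.0000·0.8192

49.1520 %


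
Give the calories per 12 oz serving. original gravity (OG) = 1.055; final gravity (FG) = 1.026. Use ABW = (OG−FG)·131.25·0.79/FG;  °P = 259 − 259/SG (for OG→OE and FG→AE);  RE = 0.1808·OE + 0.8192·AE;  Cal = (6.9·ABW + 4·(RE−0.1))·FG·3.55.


ABW = (1.055 − 1.026)·131.25·0.79/1.026 = 2.9307
OE = 259 − 259/1.055 = 13.5024 °P
AE = 259 − 259/1.026 = 6.5634 °P
RE = 0.1808·13.5024 + 0.8192·6.5634 = 7.8179 °P
Cal = (6.9·2.9307 + 4·(7.8179−0.1))·1.026·3.55

186.0990 kcal


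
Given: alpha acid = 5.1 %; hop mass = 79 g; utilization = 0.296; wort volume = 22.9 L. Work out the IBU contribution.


IBU = (α/100)·mass·U·1000 / V
IBU = (5.1/100)·79·0.296·1000 / 22.9

52.0779 IBU


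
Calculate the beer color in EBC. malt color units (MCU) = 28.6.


SRM = 1.4922·MCU^0.6859;  EBC = SRM·1.97
SRM = 1.4922·28.6^0.6859 = 14.8850
EBC = 14.8850·1.97

29.3234 EBC


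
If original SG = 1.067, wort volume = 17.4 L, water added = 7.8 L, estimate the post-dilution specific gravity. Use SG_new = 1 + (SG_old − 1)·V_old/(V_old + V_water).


pts = (1.067 − 1)·1000·17.4/(17.4 + 7.8) = 46.2619
SG_new = 1 + 46.2619/1000

1.0463


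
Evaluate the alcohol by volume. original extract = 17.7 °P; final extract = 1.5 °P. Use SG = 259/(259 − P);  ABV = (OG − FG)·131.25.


OG = 259/(259 − 17.7) = 1.0734
FG = 259/(259 − 1.5) = 1.0058
ABV = (1.0734 − 1.0058)·131.25

8.8630 % ABV


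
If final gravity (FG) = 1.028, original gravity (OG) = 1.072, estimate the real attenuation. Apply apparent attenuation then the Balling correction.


AA = (OG−FG)/(OG−1)·100;  RA = AA·0.8192
AA = (1.072 − 1.028)/(1.072 − 1)·100 = 61.1111
RA = 61.1111·0.8192

50.0622 %


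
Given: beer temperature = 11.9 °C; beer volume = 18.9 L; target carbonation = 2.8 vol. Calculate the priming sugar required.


residual = 14.695·(0.01821 + 0.09011·e^(−0.04·T));  sugar = (target − residual)·4.0·V
residual = 14.695·(0.01821 + 0.09011·e^(−0.04·11.9)) = 1.0903
sugar = (2.8 − 1.0903)·4.0·18.9

129.2569 g


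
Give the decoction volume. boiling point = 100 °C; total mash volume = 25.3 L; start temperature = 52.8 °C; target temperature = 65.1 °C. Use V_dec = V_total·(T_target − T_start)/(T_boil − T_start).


V_dec = 25.3·(65.1 − 52.8)/(100 − 52.8)

6.5930 L


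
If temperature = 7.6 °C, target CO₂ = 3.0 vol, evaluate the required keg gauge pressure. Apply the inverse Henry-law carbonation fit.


psi = vols/(0.01821 + 0.09011·e^(−0.04·T)) − 14.695
psi = 3.0/(0.01821 + 0.09011·e^(−0.04·7.6)) − 14.695

20.7247 psi


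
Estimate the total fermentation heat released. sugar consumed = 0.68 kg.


Q = m_sugar · 590 kJ/kg
Q = 0.68 · 590

401.2000 kJ


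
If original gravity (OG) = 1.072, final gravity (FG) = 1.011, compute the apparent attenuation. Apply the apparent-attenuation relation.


AA = (OG − FG)/(OG − 1) · 100
AA = (1.072 − 1.011)/(1.072 − 1) · 100

84.7222 %
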